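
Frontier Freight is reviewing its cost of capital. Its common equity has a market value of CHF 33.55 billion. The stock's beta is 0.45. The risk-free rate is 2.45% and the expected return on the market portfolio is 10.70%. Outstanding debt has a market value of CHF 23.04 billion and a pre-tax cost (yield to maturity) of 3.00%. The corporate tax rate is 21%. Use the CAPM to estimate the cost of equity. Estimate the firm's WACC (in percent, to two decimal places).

4.62%

Market risk premium = 10.7% − 2.45% = 8.25%.
Cost of equity via CAPM: Re = 2.45% + 0.45 × 8.25% = 6.1625%.
Total capital V = 33.55 + 23.04 = 56.59.
Equity: weight = 33.55/56.59 = 0.5929; cost = 6.1625%.
Debt: weight = 23.04/56.59 = 0.4071; after-tax cost = 3% × (1 − 21%) = 2.3700%.
WACC = 0.5929 × 6.1625% + 0.4071 × 2.3700% = 4.6184%.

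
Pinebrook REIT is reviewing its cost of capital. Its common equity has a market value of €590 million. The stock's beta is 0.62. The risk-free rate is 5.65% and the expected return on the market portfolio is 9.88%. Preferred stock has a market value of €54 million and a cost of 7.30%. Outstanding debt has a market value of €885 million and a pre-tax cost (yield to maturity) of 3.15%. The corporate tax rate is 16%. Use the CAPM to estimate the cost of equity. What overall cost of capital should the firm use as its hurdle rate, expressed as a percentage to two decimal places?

4.98%

Market risk premium = 9.88% − 5.65% = 4.23%.
Cost of equity via CAPM: Re = 5.65% + 0.62 × 4.23% = 8.2726%.
Total capital V = 590 + 54 + 885 = 1529.
Equity: weight = 590/1529 = 0.3859; cost = 8.2726%.
Preferred: weight = 54/1529 = 0.0353; cost = 7.3%.
Debt: weight = 885/1529 = 0.5788; after-tax cost = 3.15% × (1 − 16%) = 2.6460%.
WACC = 0.3859 × 8.2726% + 0.0353 × 7.3000% + 0.5788 × 2.6460% = 4.9815%.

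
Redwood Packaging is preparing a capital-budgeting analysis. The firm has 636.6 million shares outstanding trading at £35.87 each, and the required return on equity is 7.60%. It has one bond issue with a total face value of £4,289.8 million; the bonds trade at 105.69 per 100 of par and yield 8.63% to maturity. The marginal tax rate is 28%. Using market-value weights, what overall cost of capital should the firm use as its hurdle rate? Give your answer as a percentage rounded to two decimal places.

Market value of equity E = 35.87 × 636.6m = 22834.842m. Market value of debt D = 4289.8m × 105.69/100 = 4533.88962m.
Total capital V = 22834.842 + 4533.88962 = 27368.73162.
Equity: weight = 22834.842/27368.73162 = 0.8343; cost = 7.6%.
Bonds outstanding: weight = 4533.88962/27368.73162 = 0.1657; after-tax cost = 8.63% × (1 − 28%) = 6.2136%.
WACC = 0.8343 × 7.6000% + 0.1657 × 6.2136% = 7.3703%.

7.37%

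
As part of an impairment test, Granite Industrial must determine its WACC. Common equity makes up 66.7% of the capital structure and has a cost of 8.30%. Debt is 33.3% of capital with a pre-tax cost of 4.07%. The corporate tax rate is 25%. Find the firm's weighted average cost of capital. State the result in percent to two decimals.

6.55%

After-tax cost of debt = 4.07% × (1 − 25%) = 3.0525%.
WACC = 0.667 × 8.3000% + 0.333 × 3.0525% = 6.5526%.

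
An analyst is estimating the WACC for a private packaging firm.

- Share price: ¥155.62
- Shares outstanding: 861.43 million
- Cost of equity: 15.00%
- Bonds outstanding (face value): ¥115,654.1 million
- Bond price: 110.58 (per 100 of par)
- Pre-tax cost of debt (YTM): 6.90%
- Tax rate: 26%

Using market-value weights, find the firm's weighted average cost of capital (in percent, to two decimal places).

10.17%

Market value of equity E = 155.62 × 861.43m = 134055.7366m. Market value of debt D = 115654.1m × 110.58/100 = 127890.30378m.
Total capital V = 134055.7366 + 127890.30378 = 261946.04038.
Equity: weight = 134055.7366/261946.04038 = 0.5118; cost = 15%.
Bonds outstanding: weight = 127890.30378/261946.04038 = 0.4882; after-tax cost = 6.9% × (1 − 26%) = 5.1060%.
WACC = 0.5118 × 15.0000% + 0.4882 × 5.1060% = 10.1694%.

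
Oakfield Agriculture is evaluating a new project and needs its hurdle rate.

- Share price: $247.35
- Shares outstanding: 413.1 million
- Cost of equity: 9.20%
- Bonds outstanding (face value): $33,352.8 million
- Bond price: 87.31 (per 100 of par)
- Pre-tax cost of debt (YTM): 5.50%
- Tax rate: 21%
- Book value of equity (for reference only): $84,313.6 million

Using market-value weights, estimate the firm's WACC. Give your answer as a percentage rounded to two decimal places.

Market value of equity E = 247.35 × 413.1m = 102180.285m. Market value of debt D = 33352.8m × 87.31/100 = 29120.32968m.
Total capital V = 102180.285 + 29120.32968 = 131300.61468.
Equity: weight = 102180.285/131300.61468 = 0.7782; cost = 9.2%.
Bonds outstanding: weight = 29120.32968/131300.61468 = 0.2218; after-tax cost = 5.5% × (1 − 21%) = 4.3450%.
WACC = 0.7782 × 9.2000% + 0.2218 × 4.3450% = 8.1232%.

8.12%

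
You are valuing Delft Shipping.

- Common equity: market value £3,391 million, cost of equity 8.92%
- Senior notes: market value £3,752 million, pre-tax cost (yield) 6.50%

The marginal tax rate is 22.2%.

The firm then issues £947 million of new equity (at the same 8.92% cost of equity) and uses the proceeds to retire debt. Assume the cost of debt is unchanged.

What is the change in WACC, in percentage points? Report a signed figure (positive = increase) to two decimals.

Current WACC:
Total capital V = 3391 + 3752 = 7143.
Equity: weight = 3391/7143 = 0.4747; cost = 8.92%.
Senior notes: weight = 3752/7143 = 0.5253; after-tax cost = 6.5% × (1 − 22.2%) = 5.0570%.
WACC = 0.4747 × 8.9200% + 0.5253 × 5.0570% = 6.8909%.
After the change:
Total capital V = 4338 + 2805 = 7143.
Equity: weight = 4338/7143 = 0.6073; cost = 8.92%.
Senior notes: weight = 2805/7143 = 0.3927; after-tax cost = 6.5% × (1 − 22.2%) = 5.0570%.
WACC = 0.6073 × 8.9200% + 0.3927 × 5.0570% = 7.4030%.
Change in WACC = 7.4030% − 6.8909% = 0.5121 pp.

+0.51 pp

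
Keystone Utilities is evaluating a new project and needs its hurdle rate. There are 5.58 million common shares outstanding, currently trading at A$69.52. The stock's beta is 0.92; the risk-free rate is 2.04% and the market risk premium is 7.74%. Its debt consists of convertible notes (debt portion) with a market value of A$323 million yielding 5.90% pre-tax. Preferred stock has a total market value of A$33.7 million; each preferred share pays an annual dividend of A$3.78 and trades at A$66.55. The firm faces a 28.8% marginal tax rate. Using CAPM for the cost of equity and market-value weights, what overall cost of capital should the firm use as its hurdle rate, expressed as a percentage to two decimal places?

Cost of equity via CAPM: Re = 2.04% + 0.92 × 7.74% = 9.1608%.
Cost of preferred: Rp = 3.78 / 66.55 = 5.6799%.
Market value of equity E = 69.52 × 5.58m = 387.9216m.
Total capital V = 387.9216 + 33.7 + 323 = 744.6216.
Equity: weight = 387.9216/744.6216 = 0.5210; cost = 9.1608%.
Preferred: weight = 33.7/744.6216 = 0.0453; cost = 5.6799%.
Convertible notes (debt portion): weight = 323/744.6216 = 0.4338; after-tax cost = 5.9% × (1 − 28.8%) = 4.2008%.
WACC = 0.5210 × 9.1608% + 0.0453 × 5.6799% + 0.4338 × 4.2008% = 6.8517%.

6.85%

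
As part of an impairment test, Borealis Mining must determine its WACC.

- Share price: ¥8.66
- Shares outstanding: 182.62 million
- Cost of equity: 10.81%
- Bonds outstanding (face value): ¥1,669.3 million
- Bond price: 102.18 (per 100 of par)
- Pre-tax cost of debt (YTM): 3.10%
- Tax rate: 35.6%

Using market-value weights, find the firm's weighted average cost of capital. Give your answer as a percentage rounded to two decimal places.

Market value of equity E = 8.66 × 182.62m = 1581.4892m. Market value of debt D = 1669.3m × 102.18/100 = 1705.69074m.
Total capital V = 1581.4892 + 1705.69074 = 3287.17994.
Equity: weight = 1581.4892/3287.17994 = 0.4811; cost = 10.81%.
Bonds outstanding: weight = 1705.69074/3287.17994 = 0.5189; after-tax cost = 3.1% × (1 − 35.6%) = 1.9964%.
WACC = 0.4811 × 10.8100% + 0.5189 × 1.9964% = 6.2367%.

6.24%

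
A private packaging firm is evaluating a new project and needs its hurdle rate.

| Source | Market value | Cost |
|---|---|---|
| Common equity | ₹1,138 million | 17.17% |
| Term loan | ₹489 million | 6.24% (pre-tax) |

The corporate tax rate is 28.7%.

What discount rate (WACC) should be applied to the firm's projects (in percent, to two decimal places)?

13.35%

Total capital V = 1138 + 489 = 1627.
Equity: weight = 1138/1627 = 0.6994; cost = 17.17%.
Term loan: weight = 489/1627 = 0.3006; after-tax cost = 6.24% × (1 − 28.7%) = 4.4491%.
WACC = 0.6994 × 17.1700% + 0.3006 × 4.4491% = 13.3467%.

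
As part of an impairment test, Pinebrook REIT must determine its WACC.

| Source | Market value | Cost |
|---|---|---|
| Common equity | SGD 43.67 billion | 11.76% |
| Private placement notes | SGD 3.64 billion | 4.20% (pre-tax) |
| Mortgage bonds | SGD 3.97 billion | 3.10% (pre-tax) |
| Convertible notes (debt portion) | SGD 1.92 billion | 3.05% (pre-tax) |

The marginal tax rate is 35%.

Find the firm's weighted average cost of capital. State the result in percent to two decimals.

10.06%

Total capital V = 43.67 + 3.64 + 3.97 + 1.92 = 53.2.
Equity: weight = 43.67/53.2 = 0.8209; cost = 11.76%.
Private placement notes: weight = 3.64/53.2 = 0.0684; after-tax cost = 4.2% × (1 − 35%) = 2.7300%.
Mortgage bonds: weight = 3.97/53.2 = 0.0746; after-tax cost = 3.1% × (1 − 35%) = 2.0150%.
Convertible notes (debt portion): weight = 1.92/53.2 = 0.0361; after-tax cost = 3.05% × (1 − 35%) = 1.9825%.
WACC = 0.8209 × 11.7600% + 0.0684 × 2.7300% + 0.0746 × 2.0150% + 0.0361 × 1.9825% = 10.0621%.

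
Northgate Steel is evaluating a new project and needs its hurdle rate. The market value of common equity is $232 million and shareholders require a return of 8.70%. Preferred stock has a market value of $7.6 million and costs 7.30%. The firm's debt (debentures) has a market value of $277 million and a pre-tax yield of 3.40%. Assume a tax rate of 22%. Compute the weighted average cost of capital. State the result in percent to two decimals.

5.44%

Total capital V = 232 + 7.6 + 277 = 516.6.
Equity: weight = 232/516.6 = 0.4491; cost = 8.7%.
Preferred: weight = 7.6/516.6 = 0.0147; cost = 7.3%.
Debentures: weight = 277/516.6 = 0.5362; after-tax cost = 3.4% × (1 − 22%) = 2.6520%.
WACC = 0.4491 × 8.7000% + 0.0147 × 7.3000% + 0.5362 × 2.6520% = 5.4365%.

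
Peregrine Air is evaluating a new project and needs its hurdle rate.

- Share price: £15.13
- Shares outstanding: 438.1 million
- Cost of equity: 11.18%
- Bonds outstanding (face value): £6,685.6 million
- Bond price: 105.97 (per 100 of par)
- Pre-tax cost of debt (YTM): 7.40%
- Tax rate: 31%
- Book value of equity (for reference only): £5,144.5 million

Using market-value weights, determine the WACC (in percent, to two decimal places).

Market value of equity E = 15.13 × 438.1m = 6628.453m. Market value of debt D = 6685.6m × 105.97/100 = 7084.73032m.
Total capital V = 6628.453 + 7084.73032 = 13713.18332.
Equity: weight = 6628.453/13713.18332 = 0.4834; cost = 11.18%.
Bonds outstanding: weight = 7084.73032/13713.18332 = 0.5166; after-tax cost = 7.4% × (1 − 31%) = 5.1060%.
WACC = 0.4834 × 11.1800% + 0.5166 × 5.1060% = 8.0420%.

8.04%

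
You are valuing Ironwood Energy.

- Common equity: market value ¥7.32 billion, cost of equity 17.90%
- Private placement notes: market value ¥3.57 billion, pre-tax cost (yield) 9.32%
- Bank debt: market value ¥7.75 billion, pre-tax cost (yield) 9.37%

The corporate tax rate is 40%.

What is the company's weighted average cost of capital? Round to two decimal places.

Total capital V = 7.32 + 3.57 + 7.75 = 18.64.
Equity: weight = 7.32/18.64 = 0.3927; cost = 17.9%.
Private placement notes: weight = 3.57/18.64 = 0.1915; after-tax cost = 9.32% × (1 − 40%) = 5.5920%.
Bank debt: weight = 7.75/18.64 = 0.4158; after-tax cost = 9.37% × (1 − 40%) = 5.6220%.
WACC = 0.3927 × 17.9000% + 0.1915 × 5.5920% + 0.4158 × 5.6220% = 10.4379%.

10.44%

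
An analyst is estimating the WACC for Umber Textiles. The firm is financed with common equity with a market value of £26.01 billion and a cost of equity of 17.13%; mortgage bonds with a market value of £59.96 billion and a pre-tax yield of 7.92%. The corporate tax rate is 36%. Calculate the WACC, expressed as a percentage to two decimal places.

Total capital V = 26.01 + 59.96 = 85.97.
Equity: weight = 26.01/85.97 = 0.3025; cost = 17.13%.
Mortgage bonds: weight = 59.96/85.97 = 0.6975; after-tax cost = 7.92% × (1 − 36%) = 5.0688%.
WACC = 0.3025 × 17.1300% + 0.6975 × 5.0688% = 8.7179%.

8.72%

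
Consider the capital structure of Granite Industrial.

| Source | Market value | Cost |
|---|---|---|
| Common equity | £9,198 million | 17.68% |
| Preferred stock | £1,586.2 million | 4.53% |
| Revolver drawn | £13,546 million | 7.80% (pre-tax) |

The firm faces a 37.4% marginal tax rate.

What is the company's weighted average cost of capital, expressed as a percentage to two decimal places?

Total capital V = 9198 + 1586.2 + 13546 = 24330.2.
Equity: weight = 9198/24330.2 = 0.3780; cost = 17.68%.
Preferred: weight = 1586.2/24330.2 = 0.0652; cost = 4.53%.
Revolver drawn: weight = 13546/24330.2 = 0.5568; after-tax cost = 7.8% × (1 − 37.4%) = 4.8828%.
WACC = 0.3780 × 17.6800% + 0.0652 × 4.5300% + 0.5568 × 4.8828% = 9.6978%.

9.70%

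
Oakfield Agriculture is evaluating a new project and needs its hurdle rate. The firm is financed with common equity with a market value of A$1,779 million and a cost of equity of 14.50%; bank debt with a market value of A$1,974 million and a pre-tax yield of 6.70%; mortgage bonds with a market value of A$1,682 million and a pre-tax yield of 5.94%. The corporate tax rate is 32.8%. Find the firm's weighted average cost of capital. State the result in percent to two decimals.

7.62%

Total capital V = 1779 + 1974 + 1682 = 5435.
Equity: weight = 1779/5435 = 0.3273; cost = 14.5%.
Bank debt: weight = 1974/5435 = 0.3632; after-tax cost = 6.7% × (1 − 32.8%) = 4.5024%.
Mortgage bonds: weight = 1682/5435 = 0.3095; after-tax cost = 5.94% × (1 − 32.8%) = 3.9917%.
WACC = 0.3273 × 14.5000% + 0.3632 × 4.5024% + 0.3095 × 3.9917% = 7.6168%.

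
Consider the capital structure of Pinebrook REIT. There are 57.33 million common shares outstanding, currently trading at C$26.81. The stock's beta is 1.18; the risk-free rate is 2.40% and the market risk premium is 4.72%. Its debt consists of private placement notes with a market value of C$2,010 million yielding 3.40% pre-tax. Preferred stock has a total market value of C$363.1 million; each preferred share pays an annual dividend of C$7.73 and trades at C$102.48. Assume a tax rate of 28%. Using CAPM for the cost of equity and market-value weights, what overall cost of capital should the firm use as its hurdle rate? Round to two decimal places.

Cost of equity via CAPM: Re = 2.4% + 1.18 × 4.72% = 7.9696%.
Cost of preferred: Rp = 7.73 / 102.48 = 7.5429%.
Market value of equity E = 26.81 × 57.33m = 1537.0173m.
Total capital V = 1537.0173 + 363.1 + 2010 = 3910.1173.
Equity: weight = 1537.0173/3910.1173 = 0.3931; cost = 7.9696%.
Preferred: weight = 363.1/3910.1173 = 0.0929; cost = 7.5429%.
Private placement notes: weight = 2010/3910.1173 = 0.5141; after-tax cost = 3.4% × (1 − 28%) = 2.4480%.
WACC = 0.3931 × 7.9696% + 0.0929 × 7.5429% + 0.5141 × 2.4480% = 5.0916%.

5.09%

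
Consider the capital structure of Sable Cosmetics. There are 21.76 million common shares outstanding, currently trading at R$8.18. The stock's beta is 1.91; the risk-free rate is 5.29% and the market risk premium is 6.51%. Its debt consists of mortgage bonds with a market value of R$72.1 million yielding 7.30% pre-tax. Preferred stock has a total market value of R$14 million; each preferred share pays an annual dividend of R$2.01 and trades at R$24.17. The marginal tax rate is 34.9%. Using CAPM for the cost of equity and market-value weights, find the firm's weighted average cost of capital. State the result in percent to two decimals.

Cost of equity via CAPM: Re = 5.29% + 1.91 × 6.51% = 17.7241%.
Cost of preferred: Rp = 2.01 / 24.17 = 8.3161%.
Market value of equity E = 8.18 × 21.76m = 177.9968m.
Total capital V = 177.9968 + 14 + 72.1 = 264.0968.
Equity: weight = 177.9968/264.0968 = 0.6740; cost = 17.7241%.
Preferred: weight = 14/264.0968 = 0.0530; cost = 8.3161%.
Mortgage bonds: weight = 72.1/264.0968 = 0.2730; after-tax cost = 7.3% × (1 − 34.9%) = 4.7523%.
WACC = 0.6740 × 17.7241% + 0.0530 × 8.3161% + 0.2730 × 4.7523% = 13.6840%.

13.68%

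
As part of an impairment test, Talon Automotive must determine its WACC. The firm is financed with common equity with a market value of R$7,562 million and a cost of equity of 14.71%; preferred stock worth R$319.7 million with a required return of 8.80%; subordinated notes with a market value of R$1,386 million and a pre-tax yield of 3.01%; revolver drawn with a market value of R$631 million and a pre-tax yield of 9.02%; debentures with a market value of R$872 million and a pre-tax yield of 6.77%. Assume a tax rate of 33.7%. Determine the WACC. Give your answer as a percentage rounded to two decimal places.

11.56%

Total capital V = 7562 + 319.7 + 1386 + 631 + 872 = 10770.7.
Equity: weight = 7562/10770.7 = 0.7021; cost = 14.71%.
Preferred: weight = 319.7/10770.7 = 0.0297; cost = 8.8%.
Subordinated notes: weight = 1386/10770.7 = 0.1287; after-tax cost = 3.01% × (1 − 33.7%) = 1.9956%.
Revolver drawn: weight = 631/10770.7 = 0.0586; after-tax cost = 9.02% × (1 − 33.7%) = 5.9803%.
Debentures: weight = 872/10770.7 = 0.0810; after-tax cost = 6.77% × (1 − 33.7%) = 4.4885%.
WACC = 0.7021 × 14.7100% + 0.0297 × 8.8000% + 0.1287 × 1.9956% + 0.0586 × 5.9803% + 0.0810 × 4.4885% = 11.5595%.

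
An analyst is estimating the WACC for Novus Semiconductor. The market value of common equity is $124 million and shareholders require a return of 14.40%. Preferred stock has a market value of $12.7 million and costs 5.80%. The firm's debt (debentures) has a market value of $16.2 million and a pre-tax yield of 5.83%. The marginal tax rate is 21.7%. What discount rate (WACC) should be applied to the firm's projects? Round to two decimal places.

Total capital V = 124 + 12.7 + 16.2 = 152.9.
Equity: weight = 124/152.9 = 0.8110; cost = 14.4%.
Preferred: weight = 12.7/152.9 = 0.0831; cost = 5.8%.
Debentures: weight = 16.2/152.9 = 0.1060; after-tax cost = 5.83% × (1 − 21.7%) = 4.5649%.
WACC = 0.8110 × 14.4000% + 0.0831 × 5.8000% + 0.1060 × 4.5649% = 12.6436%.

12.64%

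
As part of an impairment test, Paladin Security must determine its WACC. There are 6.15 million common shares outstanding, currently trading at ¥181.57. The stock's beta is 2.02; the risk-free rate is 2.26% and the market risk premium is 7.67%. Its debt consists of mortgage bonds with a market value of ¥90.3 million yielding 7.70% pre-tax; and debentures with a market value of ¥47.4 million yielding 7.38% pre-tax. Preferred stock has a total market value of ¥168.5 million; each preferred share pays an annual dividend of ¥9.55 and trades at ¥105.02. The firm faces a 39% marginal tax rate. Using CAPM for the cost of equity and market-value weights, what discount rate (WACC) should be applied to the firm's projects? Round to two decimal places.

15.46%

Cost of equity via CAPM: Re = 2.26% + 2.02 × 7.67% = 17.7534%.
Cost of preferred: Rp = 9.55 / 105.02 = 9.0935%.
Market value of equity E = 181.57 × 6.15m = 1116.6555m.
Total capital V = 1116.6555 + 168.5 + 90.3 + 47.4 = 1422.8555.
Equity: weight = 1116.6555/1422.8555 = 0.7848; cost = 17.7534%.
Preferred: weight = 168.5/1422.8555 = 0.1184; cost = 9.0935%.
Mortgage bonds: weight = 90.3/1422.8555 = 0.0635; after-tax cost = 7.7% × (1 − 39%) = 4.6970%.
Debentures: weight = 47.4/1422.8555 = 0.0333; after-tax cost = 7.38% × (1 − 39%) = 4.5018%.
WACC = 0.7848 × 17.7534% + 0.1184 × 9.0935% + 0.0635 × 4.6970% + 0.0333 × 4.5018% = 15.4578%.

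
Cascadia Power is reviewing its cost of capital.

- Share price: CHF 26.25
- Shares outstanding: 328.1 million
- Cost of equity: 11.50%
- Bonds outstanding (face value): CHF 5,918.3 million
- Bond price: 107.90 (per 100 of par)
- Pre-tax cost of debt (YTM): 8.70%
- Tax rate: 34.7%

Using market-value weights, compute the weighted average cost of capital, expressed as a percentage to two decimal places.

9.02%

Market value of equity E = 26.25 × 328.1m = 8612.625m. Market value of debt D = 5918.3m × 107.9/100 = 6385.8457m.
Total capital V = 8612.625 + 6385.8457 = 14998.4707.
Equity: weight = 8612.625/14998.4707 = 0.5742; cost = 11.5%.
Bonds outstanding: weight = 6385.8457/14998.4707 = 0.4258; after-tax cost = 8.7% × (1 − 34.7%) = 5.6811%.
WACC = 0.5742 × 11.5000% + 0.4258 × 5.6811% = 9.0225%.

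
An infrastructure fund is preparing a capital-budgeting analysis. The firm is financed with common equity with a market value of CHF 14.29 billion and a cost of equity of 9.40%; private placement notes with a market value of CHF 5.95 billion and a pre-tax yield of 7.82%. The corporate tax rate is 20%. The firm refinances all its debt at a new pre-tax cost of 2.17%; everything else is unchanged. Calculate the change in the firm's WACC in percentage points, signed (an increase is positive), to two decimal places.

-1.33 pp

Current WACC:
Total capital V = 14.29 + 5.95 = 20.24.
Equity: weight = 14.29/20.24 = 0.7060; cost = 9.4%.
Private placement notes: weight = 5.95/20.24 = 0.2940; after-tax cost = 7.82% × (1 − 20%) = 6.2560%.
WACC = 0.7060 × 9.4000% + 0.2940 × 6.2560% = 8.4758%.
After the change:
Total capital V = 14.29 + 5.95 = 20.24.
Equity: weight = 14.29/20.24 = 0.7060; cost = 9.4%.
Private placement notes: weight = 5.95/20.24 = 0.2940; after-tax cost = 2.17% × (1 − 20%) = 1.7360%.
WACC = 0.7060 × 9.4000% + 0.2940 × 1.7360% = 7.1470%.
Change in WACC = 7.1470% − 8.4758% = -1.3288 pp.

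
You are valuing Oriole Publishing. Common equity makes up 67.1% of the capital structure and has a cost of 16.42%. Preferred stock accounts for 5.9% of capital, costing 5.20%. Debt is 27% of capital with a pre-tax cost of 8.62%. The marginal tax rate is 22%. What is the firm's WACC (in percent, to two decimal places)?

After-tax cost of debt = 8.62% × (1 − 22%) = 6.7236%.
WACC = 0.671 × 16.4200% + 0.059 × 5.2000% + 0.270 × 6.7236% = 13.1400%.

13.14%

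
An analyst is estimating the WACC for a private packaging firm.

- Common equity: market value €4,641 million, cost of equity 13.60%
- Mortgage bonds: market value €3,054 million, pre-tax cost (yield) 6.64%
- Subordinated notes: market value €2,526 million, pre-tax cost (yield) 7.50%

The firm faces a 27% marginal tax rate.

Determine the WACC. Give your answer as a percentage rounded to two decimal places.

8.98%

Total capital V = 4641 + 3054 + 2526 = 10221.
Equity: weight = 4641/10221 = 0.4541; cost = 13.6%.
Mortgage bonds: weight = 3054/10221 = 0.2988; after-tax cost = 6.64% × (1 − 27%) = 4.8472%.
Subordinated notes: weight = 2526/10221 = 0.2471; after-tax cost = 7.5% × (1 − 27%) = 5.4750%.
WACC = 0.4541 × 13.6000% + 0.2988 × 4.8472% + 0.2471 × 5.4750% = 8.9767%.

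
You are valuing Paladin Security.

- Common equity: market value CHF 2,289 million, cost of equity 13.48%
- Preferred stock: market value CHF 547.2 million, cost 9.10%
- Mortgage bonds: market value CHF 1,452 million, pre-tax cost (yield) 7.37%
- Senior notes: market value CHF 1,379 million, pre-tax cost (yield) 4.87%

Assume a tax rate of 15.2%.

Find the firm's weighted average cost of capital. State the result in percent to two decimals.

8.93%

Total capital V = 2289 + 547.2 + 1452 + 1379 = 5667.2.
Equity: weight = 2289/5667.2 = 0.4039; cost = 13.48%.
Preferred: weight = 547.2/5667.2 = 0.0966; cost = 9.1%.
Mortgage bonds: weight = 1452/5667.2 = 0.2562; after-tax cost = 7.37% × (1 − 15.2%) = 6.2498%.
Senior notes: weight = 1379/5667.2 = 0.2433; after-tax cost = 4.87% × (1 − 15.2%) = 4.1298%.
WACC = 0.4039 × 13.4800% + 0.0966 × 9.1000% + 0.2562 × 6.2498% + 0.2433 × 4.1298% = 8.9294%.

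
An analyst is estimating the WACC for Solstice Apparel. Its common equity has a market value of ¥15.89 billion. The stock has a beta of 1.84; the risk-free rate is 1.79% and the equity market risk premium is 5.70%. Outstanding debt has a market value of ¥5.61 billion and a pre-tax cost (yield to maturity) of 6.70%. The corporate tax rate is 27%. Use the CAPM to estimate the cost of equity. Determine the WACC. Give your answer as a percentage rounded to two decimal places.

10.35%

Cost of equity via CAPM: Re = 1.79% + 1.84 × 5.7% = 12.2780%.
Total capital V = 15.89 + 5.61 = 21.5.
Equity: weight = 15.89/21.5 = 0.7391; cost = 12.278%.
Debt: weight = 5.61/21.5 = 0.2609; after-tax cost = 6.7% × (1 − 27%) = 4.8910%.
WACC = 0.7391 × 12.2780% + 0.2609 × 4.8910% = 10.3505%.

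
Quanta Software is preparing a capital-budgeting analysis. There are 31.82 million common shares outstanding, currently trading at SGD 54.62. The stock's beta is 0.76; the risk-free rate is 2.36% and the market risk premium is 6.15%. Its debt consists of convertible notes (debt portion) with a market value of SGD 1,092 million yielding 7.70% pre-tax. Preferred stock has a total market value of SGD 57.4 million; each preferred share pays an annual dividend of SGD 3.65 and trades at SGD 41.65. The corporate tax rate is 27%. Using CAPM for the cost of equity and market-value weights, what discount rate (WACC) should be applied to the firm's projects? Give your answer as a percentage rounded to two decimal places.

Cost of equity via CAPM: Re = 2.36% + 0.76 × 6.15% = 7.0340%.
Cost of preferred: Rp = 3.65 / 41.65 = 8.7635%.
Market value of equity E = 54.62 × 31.82m = 1738.0084m.
Total capital V = 1738.0084 + 57.4 + 1092 = 2887.4084.
Equity: weight = 1738.0084/2887.4084 = 0.6019; cost = 7.034%.
Preferred: weight = 57.4/2887.4084 = 0.0199; cost = 8.7635%.
Convertible notes (debt portion): weight = 1092/2887.4084 = 0.3782; after-tax cost = 7.7% × (1 − 27%) = 5.6210%.
WACC = 0.6019 × 7.0340% + 0.0199 × 8.7635% + 0.3782 × 5.6210% = 6.5340%.

6.53%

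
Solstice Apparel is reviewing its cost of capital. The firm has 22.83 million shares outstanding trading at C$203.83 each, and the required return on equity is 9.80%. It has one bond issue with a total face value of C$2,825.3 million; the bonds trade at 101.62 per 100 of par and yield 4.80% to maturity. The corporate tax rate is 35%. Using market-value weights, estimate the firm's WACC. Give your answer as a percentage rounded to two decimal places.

Market value of equity E = 203.83 × 22.83m = 4653.4389m. Market value of debt D = 2825.3m × 101.62/100 = 2871.06986m.
Total capital V = 4653.4389 + 2871.06986 = 7524.50876.
Equity: weight = 4653.4389/7524.50876 = 0.6184; cost = 9.8%.
Bonds outstanding: weight = 2871.06986/7524.50876 = 0.3816; after-tax cost = 4.8% × (1 − 35%) = 3.1200%.
WACC = 0.6184 × 9.8000% + 0.3816 × 3.1200% = 7.2512%.

7.25%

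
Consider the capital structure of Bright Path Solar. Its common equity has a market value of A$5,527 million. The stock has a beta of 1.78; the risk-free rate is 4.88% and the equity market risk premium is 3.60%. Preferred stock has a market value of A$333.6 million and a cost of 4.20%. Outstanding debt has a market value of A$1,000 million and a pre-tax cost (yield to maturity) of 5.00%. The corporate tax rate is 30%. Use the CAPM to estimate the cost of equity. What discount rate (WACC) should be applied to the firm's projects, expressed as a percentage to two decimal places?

9.81%

Cost of equity via CAPM: Re = 4.88% + 1.78 × 3.6% = 11.2880%.
Total capital V = 5527 + 333.6 + 1000 = 6860.6.
Equity: weight = 5527/6860.6 = 0.8056; cost = 11.288%.
Preferred: weight = 333.6/6860.6 = 0.0486; cost = 4.2%.
Debt: weight = 1000/6860.6 = 0.1458; after-tax cost = 5% × (1 − 30%) = 3.5000%.
WACC = 0.8056 × 11.2880% + 0.0486 × 4.2000% + 0.1458 × 3.5000% = 9.8082%.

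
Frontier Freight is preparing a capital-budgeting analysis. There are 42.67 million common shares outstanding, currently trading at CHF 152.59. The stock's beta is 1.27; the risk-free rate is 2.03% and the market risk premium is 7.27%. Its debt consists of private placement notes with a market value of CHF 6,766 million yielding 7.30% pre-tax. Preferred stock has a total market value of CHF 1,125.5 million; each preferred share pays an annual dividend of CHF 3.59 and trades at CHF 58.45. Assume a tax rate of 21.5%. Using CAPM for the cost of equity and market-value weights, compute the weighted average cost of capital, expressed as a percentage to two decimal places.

Cost of equity via CAPM: Re = 2.03% + 1.27 × 7.27% = 11.2629%.
Cost of preferred: Rp = 3.59 / 58.45 = 6.1420%.
Market value of equity E = 152.59 × 42.67m = 6511.0153m.
Total capital V = 6511.0153 + 1125.5 + 6766 = 14402.5153.
Equity: weight = 6511.0153/14402.5153 = 0.4521; cost = 11.2629%.
Preferred: weight = 1125.5/14402.5153 = 0.0781; cost = 6.142%.
Private placement notes: weight = 6766/14402.5153 = 0.4698; after-tax cost = 7.3% × (1 − 21.5%) = 5.7305%.
WACC = 0.4521 × 11.2629% + 0.0781 × 6.1420% + 0.4698 × 5.7305% = 8.2637%.

8.26%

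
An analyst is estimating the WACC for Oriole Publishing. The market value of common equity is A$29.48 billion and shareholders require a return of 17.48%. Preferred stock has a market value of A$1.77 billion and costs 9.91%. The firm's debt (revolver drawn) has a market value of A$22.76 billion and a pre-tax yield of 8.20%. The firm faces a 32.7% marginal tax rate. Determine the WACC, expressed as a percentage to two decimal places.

12.19%

Total capital V = 29.48 + 1.77 + 22.76 = 54.01.
Equity: weight = 29.48/54.01 = 0.5458; cost = 17.48%.
Preferred: weight = 1.77/54.01 = 0.0328; cost = 9.91%.
Revolver drawn: weight = 22.76/54.01 = 0.4214; after-tax cost = 8.2% × (1 − 32.7%) = 5.5186%.
WACC = 0.5458 × 17.4800% + 0.0328 × 9.9100% + 0.4214 × 5.5186% = 12.1913%.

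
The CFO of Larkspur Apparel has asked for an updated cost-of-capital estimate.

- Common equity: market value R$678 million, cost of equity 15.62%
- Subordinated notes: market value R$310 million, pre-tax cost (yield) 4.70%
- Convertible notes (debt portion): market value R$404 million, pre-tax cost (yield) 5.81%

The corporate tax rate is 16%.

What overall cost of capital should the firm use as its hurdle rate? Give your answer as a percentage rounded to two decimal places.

9.90%

Total capital V = 678 + 310 + 404 = 1392.
Equity: weight = 678/1392 = 0.4871; cost = 15.62%.
Subordinated notes: weight = 310/1392 = 0.2227; after-tax cost = 4.7% × (1 − 16%) = 3.9480%.
Convertible notes (debt portion): weight = 404/1392 = 0.2902; after-tax cost = 5.81% × (1 − 16%) = 4.8804%.
WACC = 0.4871 × 15.6200% + 0.2227 × 3.9480% + 0.2902 × 4.8804% = 9.9037%.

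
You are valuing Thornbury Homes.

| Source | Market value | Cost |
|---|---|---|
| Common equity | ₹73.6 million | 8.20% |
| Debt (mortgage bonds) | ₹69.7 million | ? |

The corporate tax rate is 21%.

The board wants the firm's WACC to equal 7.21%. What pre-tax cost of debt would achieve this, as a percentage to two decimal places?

7.80%

Total capital V = 73.6 + 69.7 = 143.3.
Equity weight = 73.6/143.3 = 0.5136.
Mortgage bonds weight = 69.7/143.3 = 0.4864.
Equity contribution = 0.5136 × 8.2% = 4.2116%.
Remaining for debt = 7.21% − 4.2116% = 2.9984%.
Rd × (1 − 21%) × 0.4864 = 2.9984%  ⇒  Rd = 7.8033%.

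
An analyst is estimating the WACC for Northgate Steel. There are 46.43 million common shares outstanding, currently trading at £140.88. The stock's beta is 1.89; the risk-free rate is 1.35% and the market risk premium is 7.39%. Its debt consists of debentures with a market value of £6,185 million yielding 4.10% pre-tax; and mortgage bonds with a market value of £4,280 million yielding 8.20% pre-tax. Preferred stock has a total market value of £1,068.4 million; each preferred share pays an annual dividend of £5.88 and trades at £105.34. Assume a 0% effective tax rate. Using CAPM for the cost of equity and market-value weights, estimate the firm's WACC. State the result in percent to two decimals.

Cost of equity via CAPM: Re = 1.35% + 1.89 × 7.39% = 15.3171%.
Cost of preferred: Rp = 5.88 / 105.34 = 5.5819%.
Market value of equity E = 140.88 × 46.43m = 6541.0584m.
Total capital V = 6541.0584 + 1068.4 + 6185 + 4280 = 18074.4584.
Equity: weight = 6541.0584/18074.4584 = 0.3619; cost = 15.3171%.
Preferred: weight = 1068.4/18074.4584 = 0.0591; cost = 5.5819%.
Debentures: weight = 6185/18074.4584 = 0.3422; after-tax cost = 4.1% × (1 − 0%) = 4.1000%.
Mortgage bonds: weight = 4280/18074.4584 = 0.2368; after-tax cost = 8.2% × (1 − 0%) = 8.2000%.
WACC = 0.3619 × 15.3171% + 0.0591 × 5.5819% + 0.3422 × 4.1000% + 0.2368 × 8.2000% = 9.2179%.

9.22%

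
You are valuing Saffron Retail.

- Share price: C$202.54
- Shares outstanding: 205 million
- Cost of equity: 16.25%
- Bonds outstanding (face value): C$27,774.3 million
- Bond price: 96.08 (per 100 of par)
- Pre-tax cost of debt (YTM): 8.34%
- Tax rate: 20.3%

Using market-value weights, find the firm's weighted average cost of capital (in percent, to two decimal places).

Market value of equity E = 202.54 × 205m = 41520.7m. Market value of debt D = 27774.3m × 96.08/100 = 26685.54744m.
Total capital V = 41520.7 + 26685.54744 = 68206.24744.
Equity: weight = 41520.7/68206.24744 = 0.6088; cost = 16.25%.
Bonds outstanding: weight = 26685.54744/68206.24744 = 0.3912; after-tax cost = 8.34% × (1 − 20.3%) = 6.6470%.
WACC = 0.6088 × 16.2500% + 0.3912 × 6.6470% = 12.4928%.

12.49%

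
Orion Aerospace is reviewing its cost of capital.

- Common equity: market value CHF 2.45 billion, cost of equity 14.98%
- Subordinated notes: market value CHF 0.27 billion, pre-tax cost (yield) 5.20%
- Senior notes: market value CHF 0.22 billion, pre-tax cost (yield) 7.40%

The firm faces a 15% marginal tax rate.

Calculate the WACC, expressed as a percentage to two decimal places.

Total capital V = 2.45 + 0.27 + 0.22 = 2.94.
Equity: weight = 2.45/2.94 = 0.8333; cost = 14.98%.
Subordinated notes: weight = 0.27/2.94 = 0.0918; after-tax cost = 5.2% × (1 − 15%) = 4.4200%.
Senior notes: weight = 0.22/2.94 = 0.0748; after-tax cost = 7.4% × (1 − 15%) = 6.2900%.
WACC = 0.8333 × 14.9800% + 0.0918 × 4.4200% + 0.0748 × 6.2900% = 13.3599%.

13.36%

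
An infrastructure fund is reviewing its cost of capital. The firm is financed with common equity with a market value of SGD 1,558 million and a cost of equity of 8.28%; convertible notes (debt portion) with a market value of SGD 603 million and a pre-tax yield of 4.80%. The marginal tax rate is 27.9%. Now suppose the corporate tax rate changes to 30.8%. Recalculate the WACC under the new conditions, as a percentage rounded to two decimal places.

After the change:
Total capital V = 1558 + 603 = 2161.
Equity: weight = 1558/2161 = 0.7210; cost = 8.28%.
Convertible notes (debt portion): weight = 603/2161 = 0.2790; after-tax cost = 4.8% × (1 − 30.8%) = 3.3216%.
WACC = 0.7210 × 8.2800% + 0.2790 × 3.3216% = 6.8964%.

6.90%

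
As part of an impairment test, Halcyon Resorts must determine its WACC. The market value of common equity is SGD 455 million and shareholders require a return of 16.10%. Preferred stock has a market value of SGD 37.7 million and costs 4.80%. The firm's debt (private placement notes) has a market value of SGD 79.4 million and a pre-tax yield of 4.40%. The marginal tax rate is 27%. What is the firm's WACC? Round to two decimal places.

13.57%

Total capital V = 455 + 37.7 + 79.4 = 572.1.
Equity: weight = 455/572.1 = 0.7953; cost = 16.1%.
Preferred: weight = 37.7/572.1 = 0.0659; cost = 4.8%.
Private placement notes: weight = 79.4/572.1 = 0.1388; after-tax cost = 4.4% × (1 − 27%) = 3.2120%.
WACC = 0.7953 × 16.1000% + 0.0659 × 4.8000% + 0.1388 × 3.2120% = 13.5667%.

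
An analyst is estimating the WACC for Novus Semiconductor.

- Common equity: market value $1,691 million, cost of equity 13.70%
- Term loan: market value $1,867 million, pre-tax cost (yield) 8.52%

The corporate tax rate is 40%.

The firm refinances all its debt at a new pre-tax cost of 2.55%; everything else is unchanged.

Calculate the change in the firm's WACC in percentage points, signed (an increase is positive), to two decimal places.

Current WACC:
Total capital V = 1691 + 1867 = 3558.
Equity: weight = 1691/3558 = 0.4753; cost = 13.7%.
Term loan: weight = 1867/3558 = 0.5247; after-tax cost = 8.52% × (1 − 40%) = 5.1120%.
WACC = 0.4753 × 13.7000% + 0.5247 × 5.1120% = 9.1936%.
After the change:
Total capital V = 1691 + 1867 = 3558.
Equity: weight = 1691/3558 = 0.4753; cost = 13.7%.
Term loan: weight = 1867/3558 = 0.5247; after-tax cost = 2.55% × (1 − 40%) = 1.5300%.
WACC = 0.4753 × 13.7000% + 0.5247 × 1.5300% = 7.3140%.
Change in WACC = 7.3140% − 9.1936% = -1.8796 pp.

-1.88 pp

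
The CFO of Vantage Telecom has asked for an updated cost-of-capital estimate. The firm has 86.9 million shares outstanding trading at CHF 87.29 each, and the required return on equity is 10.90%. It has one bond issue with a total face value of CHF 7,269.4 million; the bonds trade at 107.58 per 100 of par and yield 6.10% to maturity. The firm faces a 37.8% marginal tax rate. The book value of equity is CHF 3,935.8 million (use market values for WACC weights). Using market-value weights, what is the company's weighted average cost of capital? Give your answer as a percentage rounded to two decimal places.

Market value of equity E = 87.29 × 86.9m = 7585.501m. Market value of debt D = 7269.4m × 107.58/100 = 7820.42052m.
Total capital V = 7585.501 + 7820.42052 = 15405.92152.
Equity: weight = 7585.501/15405.92152 = 0.4924; cost = 10.9%.
Bonds outstanding: weight = 7820.42052/15405.92152 = 0.5076; after-tax cost = 6.1% × (1 − 37.8%) = 3.7942%.
WACC = 0.4924 × 10.9000% + 0.5076 × 3.7942% = 7.2929%.

7.29%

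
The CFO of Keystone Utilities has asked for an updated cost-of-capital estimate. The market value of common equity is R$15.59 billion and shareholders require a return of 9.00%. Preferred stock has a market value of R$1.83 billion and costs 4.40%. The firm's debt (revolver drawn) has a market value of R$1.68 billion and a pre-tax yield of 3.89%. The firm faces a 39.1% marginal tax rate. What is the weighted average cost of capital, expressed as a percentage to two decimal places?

Total capital V = 15.59 + 1.83 + 1.68 = 19.1.
Equity: weight = 15.59/19.1 = 0.8162; cost = 9%.
Preferred: weight = 1.83/19.1 = 0.0958; cost = 4.4%.
Revolver drawn: weight = 1.68/19.1 = 0.0880; after-tax cost = 3.89% × (1 − 39.1%) = 2.3690%.
WACC = 0.8162 × 9.0000% + 0.0958 × 4.4000% + 0.0880 × 2.3690% = 7.9760%.

7.98%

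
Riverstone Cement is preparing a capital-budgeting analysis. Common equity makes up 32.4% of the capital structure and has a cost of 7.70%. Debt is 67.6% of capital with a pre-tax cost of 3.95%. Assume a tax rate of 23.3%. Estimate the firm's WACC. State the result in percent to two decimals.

After-tax cost of debt = 3.95% × (1 − 23.3%) = 3.0297%.
WACC = 0.324 × 7.7000% + 0.676 × 3.0297% = 4.5428%.

4.54%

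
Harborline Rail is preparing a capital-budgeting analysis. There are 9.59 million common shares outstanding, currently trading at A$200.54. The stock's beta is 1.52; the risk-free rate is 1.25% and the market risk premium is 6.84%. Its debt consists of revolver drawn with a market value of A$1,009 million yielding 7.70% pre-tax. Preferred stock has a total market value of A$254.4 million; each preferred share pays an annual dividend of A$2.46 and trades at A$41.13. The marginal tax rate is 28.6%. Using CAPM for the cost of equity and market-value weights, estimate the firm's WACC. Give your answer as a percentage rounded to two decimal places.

9.25%

Cost of equity via CAPM: Re = 1.25% + 1.52 × 6.84% = 11.6468%.
Cost of preferred: Rp = 2.46 / 41.13 = 5.9810%.
Market value of equity E = 200.54 × 9.59m = 1923.1786m.
Total capital V = 1923.1786 + 254.4 + 1009 = 3186.5786.
Equity: weight = 1923.1786/3186.5786 = 0.6035; cost = 11.6468%.
Preferred: weight = 254.4/3186.5786 = 0.0798; cost = 5.981%.
Revolver drawn: weight = 1009/3186.5786 = 0.3166; after-tax cost = 7.7% × (1 − 28.6%) = 5.4978%.
WACC = 0.6035 × 11.6468% + 0.0798 × 5.9810% + 0.3166 × 5.4978% = 9.2474%.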